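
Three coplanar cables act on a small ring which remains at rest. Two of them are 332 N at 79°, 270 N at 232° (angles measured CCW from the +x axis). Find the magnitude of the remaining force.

Sum the known components: ΣF_x = -102.9 N, ΣF_y = 113.1 N.
For equilibrium the remaining force must supply (−ΣF_x, −ΣF_y) = (102.9, -113.1) N.
Magnitude = √((102.9)² + (-113.1)²) = 152.9 N; direction = atan2(-113.1, 102.9) = 312.3°.

F ≈ 153 N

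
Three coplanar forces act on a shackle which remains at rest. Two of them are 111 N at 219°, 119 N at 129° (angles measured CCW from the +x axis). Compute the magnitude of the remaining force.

Sum the known components: ΣF_x = -161.2 N, ΣF_y = 22.63 N.
For equilibrium the remaining force must supply (−ΣF_x, −ΣF_y) = (161.2, -22.63) N.
Magnitude = √((161.2)² + (-22.63)²) = 162.7 N; direction = atan2(-22.63, 161.2) = 352.0°.

F ≈ 163 N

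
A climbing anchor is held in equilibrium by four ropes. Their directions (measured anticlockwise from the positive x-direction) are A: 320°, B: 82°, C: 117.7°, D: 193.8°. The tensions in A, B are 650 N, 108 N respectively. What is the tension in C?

Resolve: ΣF_x = 650 cos 320° + 108 cos 82° + T_C cos 117.7° + T_D cos 193.8° = 0.
        ΣF_y = 650 sin 320° + 108 sin 82° + T_C sin 117.7° + T_D sin 193.8° = 0.
The known terms sum to (513, -310.9) N, so -0.4648 T_C − 0.9711 T_D = -513 and 0.8854 T_C − 0.2385 T_D = 310.9.
Solving simultaneously: T_C = 437 N, T_D = 319 N.

T_C ≈ 437 N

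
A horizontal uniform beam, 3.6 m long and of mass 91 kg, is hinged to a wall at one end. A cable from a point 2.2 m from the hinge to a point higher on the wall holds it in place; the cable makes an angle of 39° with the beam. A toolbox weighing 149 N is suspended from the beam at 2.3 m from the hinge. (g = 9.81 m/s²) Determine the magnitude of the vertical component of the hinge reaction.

|H_y| ≈ 156 N

Take torques about the hinge: T sin 39° · 2.2 = 91×9.81×1.8 + 149×2.3 = 1949.6 N·m.
So T = 1949.6 / (0.6293 × 2.2) = 1408.1 N.
ΣF_y = 0: H_y = (91×9.81 + 149) − T sin 39° = 1041.7 − 886.17 = 155.54 N.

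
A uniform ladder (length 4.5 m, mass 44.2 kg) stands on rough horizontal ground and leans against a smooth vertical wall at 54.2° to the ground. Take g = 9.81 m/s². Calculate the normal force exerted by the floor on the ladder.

ΣF_y = 0: N_floor = 44.2×9.81 = 433.6 N.

N_floor ≈ 434 N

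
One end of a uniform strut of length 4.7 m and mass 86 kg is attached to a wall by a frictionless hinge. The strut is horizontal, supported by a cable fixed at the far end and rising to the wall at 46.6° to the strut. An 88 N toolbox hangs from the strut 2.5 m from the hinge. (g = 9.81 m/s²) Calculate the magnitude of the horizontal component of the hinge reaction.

Take torques about the hinge: T sin 46.6° · 4.7 = 86×9.81×2.35 + 88×2.5 = 2202.6 N·m.
So T = 2202.6 / (0.7266 × 4.7) = 645 N.
ΣF_x = 0: H_x = T cos 46.6° = 443.17 N.

H_x ≈ 443 N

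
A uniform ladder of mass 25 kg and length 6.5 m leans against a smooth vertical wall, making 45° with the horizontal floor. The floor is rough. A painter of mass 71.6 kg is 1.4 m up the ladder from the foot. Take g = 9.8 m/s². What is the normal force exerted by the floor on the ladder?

N_floor ≈ 947 N

ΣF_y = 0: N_floor = 25×9.8 + 71.6×9.8 = 946.68 N.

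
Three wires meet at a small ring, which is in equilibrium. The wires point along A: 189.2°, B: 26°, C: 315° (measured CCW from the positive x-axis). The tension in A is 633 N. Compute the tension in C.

Resolve: ΣF_x = 633 cos 189.2° + T_B cos 26° + T_C cos 315° = 0.
        ΣF_y = 633 sin 189.2° + T_B sin 26° + T_C sin 315° = 0.
The known terms sum to (-624.9, -101.2) N, so 0.8988 T_B + 0.7071 T_C = 624.9 and 0.4384 T_B − 0.7071 T_C = 101.2.
Solving simultaneously: T_B = 543 N, T_C = 193.5 N.

T_C ≈ 193 N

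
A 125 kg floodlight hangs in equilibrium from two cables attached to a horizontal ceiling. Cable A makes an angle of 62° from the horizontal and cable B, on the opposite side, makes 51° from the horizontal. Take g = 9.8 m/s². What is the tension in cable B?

Weight W = 125 × 9.8 = 1225 N acts straight down.
Horizontal: T_A cos 62° = T_B cos 51°  →  T_A = 1.34 T_B.
Vertical: T_A sin 62° + T_B sin 51° = 1225.
Substituting the horizontal relation into the vertical equation gives 1.961 T_B = 1225, so T_B = 624.8 N.

T_B ≈ 625 N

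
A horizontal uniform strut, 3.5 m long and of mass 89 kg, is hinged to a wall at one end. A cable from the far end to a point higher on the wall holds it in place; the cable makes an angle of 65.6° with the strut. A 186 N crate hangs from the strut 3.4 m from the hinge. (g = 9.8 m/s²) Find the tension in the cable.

Take torques about the hinge: T sin 65.6° · 3.5 = 89×9.8×1.75 + 186×3.4 = 2158.8 N·m.
So T = 2158.8 / (0.9107 × 3.5) = 677.28 N.

T ≈ 677 N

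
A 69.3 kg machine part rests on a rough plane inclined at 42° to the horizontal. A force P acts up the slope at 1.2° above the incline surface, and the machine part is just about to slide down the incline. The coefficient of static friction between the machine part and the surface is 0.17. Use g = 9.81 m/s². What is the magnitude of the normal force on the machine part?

On the verge of sliding down the incline, friction equals μN and acts up the slope.
Perpendicular: N + P sin 1.2° = W cos 42° = 505.2 N.
Along incline: P cos 1.2° + μN = W sin 42° with W sin 42° = 454.9 N.
Solving the pair for P and N: P = 370.4 N, N = 497.5 N (and f = μN = 84.57 N).

N ≈ 497 N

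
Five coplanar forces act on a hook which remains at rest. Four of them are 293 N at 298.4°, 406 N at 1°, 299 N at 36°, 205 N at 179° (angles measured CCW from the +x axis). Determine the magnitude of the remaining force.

Sum the known components: ΣF_x = 582.2 N, ΣF_y = -71.33 N.
For equilibrium the remaining force must supply (−ΣF_x, −ΣF_y) = (-582.2, 71.33) N.
Magnitude = √((-582.2)² + (71.33)²) = 586.6 N; direction = atan2(71.33, -582.2) = 173.0°.

F ≈ 587 N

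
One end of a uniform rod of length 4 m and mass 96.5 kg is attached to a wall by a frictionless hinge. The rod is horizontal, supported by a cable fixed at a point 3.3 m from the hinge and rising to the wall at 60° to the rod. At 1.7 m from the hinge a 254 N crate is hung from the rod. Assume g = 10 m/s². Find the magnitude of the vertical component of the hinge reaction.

Take torques about the hinge: T sin 60° · 3.3 = 96.5×10×2 + 254×1.7 = 2361.8 N·m.
So T = 2361.8 / (0.8660 × 3.3) = 826.42 N.
ΣF_y = 0: H_y = (96.5×10 + 254) − T sin 60° = 1219 − 715.7 = 503.3 N.

|H_y| ≈ 503 N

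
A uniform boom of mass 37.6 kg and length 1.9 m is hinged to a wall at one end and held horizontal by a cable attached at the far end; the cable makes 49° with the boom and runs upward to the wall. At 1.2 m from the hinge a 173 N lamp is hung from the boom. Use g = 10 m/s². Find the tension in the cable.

Take torques about the hinge: T sin 49° · 1.9 = 37.6×10×0.95 + 173×1.2 = 564.8 N·m.
So T = 564.8 / (0.7547 × 1.9) = 393.88 N.

T ≈ 394 N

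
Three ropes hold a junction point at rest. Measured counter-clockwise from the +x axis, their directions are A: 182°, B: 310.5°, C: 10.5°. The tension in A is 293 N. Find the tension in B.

Resolve: ΣF_x = 293 cos 182° + T_B cos 310.5° + T_C cos 10.5° = 0.
        ΣF_y = 293 sin 182° + T_B sin 310.5° + T_C sin 10.5° = 0.
The known terms sum to (-292.8, -10.23) N, so 0.6494 T_B + 0.9833 T_C = 292.8 and -0.7604 T_B + 0.1822 T_C = 10.23.
Solving simultaneously: T_B = 50.01 N, T_C = 264.8 N.

T_B ≈ 50 N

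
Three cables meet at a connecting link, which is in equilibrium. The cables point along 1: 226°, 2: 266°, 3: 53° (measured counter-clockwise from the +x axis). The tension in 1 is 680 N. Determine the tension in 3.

Resolve: ΣF_x = 680 cos 226° + T_2 cos 266° + T_3 cos 53° = 0.
        ΣF_y = 680 sin 226° + T_2 sin 266° + T_3 sin 53° = 0.
The known terms sum to (-472.4, -489.2) N, so -0.0698 T_2 + 0.6018 T_3 = 472.4 and -0.9976 T_2 + 0.7986 T_3 = 489.2.
Solving simultaneously: T_2 = 152.2 N, T_3 = 802.5 N.

T_3 ≈ 803 N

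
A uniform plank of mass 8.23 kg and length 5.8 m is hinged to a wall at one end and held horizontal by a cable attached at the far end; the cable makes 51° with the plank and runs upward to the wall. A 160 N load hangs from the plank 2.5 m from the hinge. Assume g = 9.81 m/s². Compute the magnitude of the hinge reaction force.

|H| ≈ 158 N

Take torques about the hinge: T sin 51° · 5.8 = 8.23×9.81×2.9 + 160×2.5 = 634.14 N·m.
So T = 634.14 / (0.7771 × 5.8) = 140.69 N.
ΣF_x = 0: H_x = T cos 51° = 88.537 N.
ΣF_y = 0: H_y = (8.23×9.81 + 160) − T sin 51° = 240.74 − 109.33 = 131.4 N.
|H| = √(H_x² + H_y²) = √((88.537)² + (131.4)²) = 158.45 N.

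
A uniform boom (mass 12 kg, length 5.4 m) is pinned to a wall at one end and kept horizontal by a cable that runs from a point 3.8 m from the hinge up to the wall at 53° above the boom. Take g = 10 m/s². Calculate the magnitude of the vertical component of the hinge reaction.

Take torques about the hinge: T sin 53° · 3.8 = 12×10×2.7 = 324 N·m.
So T = 324 / (0.7986 × 3.8) = 106.76 N.
ΣF_y = 0: H_y = (12×10) − T sin 53° = 120 − 85.263 = 34.737 N.

|H_y| ≈ 34.7 N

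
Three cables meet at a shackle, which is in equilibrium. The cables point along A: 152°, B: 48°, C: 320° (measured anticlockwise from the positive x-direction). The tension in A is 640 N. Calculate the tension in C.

Resolve: ΣF_x = 640 cos 152° + T_B cos 48° + T_C cos 320° = 0.
        ΣF_y = 640 sin 152° + T_B sin 48° + T_C sin 320° = 0.
The known terms sum to (-565.1, 300.5) N, so 0.6691 T_B + 0.7660 T_C = 565.1 and 0.7431 T_B − 0.6428 T_C = -300.5.
Solving simultaneously: T_B = 133.1 N, T_C = 621.4 N.

T_C ≈ 621 N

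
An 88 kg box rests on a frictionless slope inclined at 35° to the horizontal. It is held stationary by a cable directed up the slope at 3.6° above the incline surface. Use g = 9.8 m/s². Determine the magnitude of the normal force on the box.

Take axes along and perpendicular to the incline. Weight components: W sin 35° = 494.7 N down-slope, W cos 35° = 706.4 N into the surface.
Along incline: T cos 3.6° = W sin 35° → T = 495.6 N.
Perpendicular: N = W cos 35° − T sin 3.6° = 675.3 N.

N ≈ 675 N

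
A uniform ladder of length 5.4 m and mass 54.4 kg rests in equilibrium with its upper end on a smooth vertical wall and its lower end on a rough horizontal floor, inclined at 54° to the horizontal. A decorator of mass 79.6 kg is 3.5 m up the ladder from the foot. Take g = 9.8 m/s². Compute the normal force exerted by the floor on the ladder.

ΣF_y = 0: N_floor = 54.4×9.8 + 79.6×9.8 = 1313.2 N.

N_floor ≈ 1310 N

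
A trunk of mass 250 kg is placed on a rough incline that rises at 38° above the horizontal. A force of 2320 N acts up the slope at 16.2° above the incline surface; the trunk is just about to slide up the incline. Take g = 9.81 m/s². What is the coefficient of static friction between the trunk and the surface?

μ ≈ 0.559

On the verge of sliding up the incline, friction is at its maximum μN and acts down the slope.
Perpendicular to incline: N = W cos 38° − P sin 16.2° = 1933 − 647.3 = 1285 N.
Along incline: P cos 16.2° − μN = W sin 38° → μ = −(W sin 38° − P cos 16.2°) / N = 0.5586.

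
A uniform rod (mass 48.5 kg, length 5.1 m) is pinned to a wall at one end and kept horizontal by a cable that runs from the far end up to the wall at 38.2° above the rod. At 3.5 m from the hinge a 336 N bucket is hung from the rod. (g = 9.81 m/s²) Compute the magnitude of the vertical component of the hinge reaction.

Take torques about the hinge: T sin 38.2° · 5.1 = 48.5×9.81×2.55 + 336×3.5 = 2389.3 N·m.
So T = 2389.3 / (0.6184 × 5.1) = 757.56 N.
ΣF_y = 0: H_y = (48.5×9.81 + 336) − T sin 38.2° = 811.79 − 468.48 = 343.3 N.

|H_y| ≈ 343 N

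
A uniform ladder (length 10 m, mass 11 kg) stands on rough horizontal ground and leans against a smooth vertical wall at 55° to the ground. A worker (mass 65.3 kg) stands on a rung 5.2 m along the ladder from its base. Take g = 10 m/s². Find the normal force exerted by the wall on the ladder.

Torques about the foot: N_wall · 10 sin 55° = 11×10×5 cos 55° + 65.3×10×5.2 cos 55° → N_wall = 276.27 N.

N_wall ≈ 276 N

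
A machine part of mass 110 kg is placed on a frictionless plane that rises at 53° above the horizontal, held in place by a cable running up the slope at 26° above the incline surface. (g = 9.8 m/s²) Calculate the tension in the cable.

T ≈ 958 N

Take axes along and perpendicular to the incline. Weight components: W sin 53° = 860.9 N down-slope, W cos 53° = 648.8 N into the surface.
Along incline: T cos 26° = W sin 53° → T = 957.9 N.
Perpendicular: N = W cos 53° − T sin 26° = 228.9 N.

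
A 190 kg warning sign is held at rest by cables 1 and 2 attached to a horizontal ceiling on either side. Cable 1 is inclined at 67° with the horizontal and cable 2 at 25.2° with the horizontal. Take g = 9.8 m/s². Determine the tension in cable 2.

Weight W = 190 × 9.8 = 1862 N acts straight down.
Horizontal: T_1 cos 67° = T_2 cos 25.2°  →  T_1 = 2.316 T_2.
Vertical: T_1 sin 67° + T_2 sin 25.2° = 1862.
Substituting the horizontal relation into the vertical equation gives 2.557 T_2 = 1862, so T_2 = 728.1 N.

T_2 ≈ 728 N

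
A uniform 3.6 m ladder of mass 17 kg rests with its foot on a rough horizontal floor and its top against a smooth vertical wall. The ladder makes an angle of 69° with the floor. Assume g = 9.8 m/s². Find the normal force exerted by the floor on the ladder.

ΣF_y = 0: N_floor = 17×9.8 = 166.6 N.

N_floor ≈ 167 N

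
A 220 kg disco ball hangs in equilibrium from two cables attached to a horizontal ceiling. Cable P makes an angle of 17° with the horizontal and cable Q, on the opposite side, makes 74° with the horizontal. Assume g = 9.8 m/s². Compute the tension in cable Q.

Weight W = 220 × 9.8 = 2156 N acts straight down.
Horizontal: T_P cos 17° = T_Q cos 74°  →  T_P = 0.2882 T_Q.
Vertical: T_P sin 17° + T_Q sin 74° = 2156.
Substituting the horizontal relation into the vertical equation gives 1.046 T_Q = 2156, so T_Q = 2062 N.

T_Q ≈ 2060 N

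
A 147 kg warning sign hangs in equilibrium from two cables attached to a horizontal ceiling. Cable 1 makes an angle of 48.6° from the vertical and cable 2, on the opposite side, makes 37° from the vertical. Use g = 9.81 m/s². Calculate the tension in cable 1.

T_1 ≈ 870 N

Angles from the horizontal: cable 1 is 90° − 48.6° = 41.4°, cable 2 is 90° − 37° = 53°.
Weight W = 147 × 9.81 = 1442 N acts straight down.
Horizontal: T_1 cos 41.4° = T_2 cos 53°  →  T_2 = 1.246 T_1.
Vertical: T_1 sin 41.4° + T_2 sin 53° = 1442.
Substituting the horizontal relation into the vertical equation gives 1.657 T_1 = 1442, so T_1 = 870.4 N.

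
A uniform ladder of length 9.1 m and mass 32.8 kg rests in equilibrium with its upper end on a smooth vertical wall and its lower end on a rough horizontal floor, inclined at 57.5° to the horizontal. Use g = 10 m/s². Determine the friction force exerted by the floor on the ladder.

Torques about the foot: N_wall · 9.1 sin 57.5° = 32.8×10×4.55 cos 57.5° → N_wall = 104.48 N.
ΣF_x = 0: f_floor = N_wall = 104.48 N.

f ≈ 104 N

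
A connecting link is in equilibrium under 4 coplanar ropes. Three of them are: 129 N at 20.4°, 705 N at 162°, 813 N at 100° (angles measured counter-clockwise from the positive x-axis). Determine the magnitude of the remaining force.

Sum the known components: ΣF_x = -690.8 N, ΣF_y = 1063 N.
For equilibrium the remaining force must supply (−ΣF_x, −ΣF_y) = (690.8, -1063) N.
Magnitude = √((690.8)² + (-1063)²) = 1268 N; direction = atan2(-1063, 690.8) = 303.0°.

F ≈ 1270 N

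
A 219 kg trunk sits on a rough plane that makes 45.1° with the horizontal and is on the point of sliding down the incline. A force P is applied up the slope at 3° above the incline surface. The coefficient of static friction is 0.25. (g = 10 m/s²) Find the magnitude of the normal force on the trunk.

On the verge of sliding down the incline, friction equals μN and acts up the slope.
Perpendicular: N + P sin 3° = W cos 45.1° = 1546 N.
Along incline: P cos 3° + μN = W sin 45.1° with W sin 45.1° = 1551 N.
Solving the pair for P and N: P = 1182 N, N = 1484 N (and f = μN = 371 N).

N ≈ 1480 N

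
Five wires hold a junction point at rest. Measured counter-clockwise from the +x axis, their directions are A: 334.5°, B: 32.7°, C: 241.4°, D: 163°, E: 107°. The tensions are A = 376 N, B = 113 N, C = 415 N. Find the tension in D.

Resolve: ΣF_x = 376 cos 334.5° + 113 cos 32.7° + 415 cos 241.4° + T_D cos 163° + T_E cos 107° = 0.
        ΣF_y = 376 sin 334.5° + 113 sin 32.7° + 415 sin 241.4° + T_D sin 163° + T_E sin 107° = 0.
The known terms sum to (235.8, -465.2) N, so -0.9563 T_D − 0.2924 T_E = -235.8 and 0.2924 T_D + 0.9563 T_E = 465.2.
Solving simultaneously: T_D = 107.9 N, T_E = 453.4 N.

T_D ≈ 108 N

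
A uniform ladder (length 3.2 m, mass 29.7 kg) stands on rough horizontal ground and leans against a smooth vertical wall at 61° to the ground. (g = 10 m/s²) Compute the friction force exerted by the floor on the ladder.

Torques about the foot: N_wall · 3.2 sin 61° = 29.7×10×1.6 cos 61° → N_wall = 82.315 N.
ΣF_x = 0: f_floor = N_wall = 82.315 N.

f ≈ 82.3 N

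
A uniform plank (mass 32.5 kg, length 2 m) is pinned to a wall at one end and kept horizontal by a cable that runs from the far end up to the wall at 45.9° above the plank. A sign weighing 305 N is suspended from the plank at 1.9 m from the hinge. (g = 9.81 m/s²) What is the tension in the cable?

Take torques about the hinge: T sin 45.9° · 2 = 32.5×9.81×1 + 305×1.9 = 898.33 N·m.
So T = 898.33 / (0.7181 × 2) = 625.46 N.

T ≈ 625 N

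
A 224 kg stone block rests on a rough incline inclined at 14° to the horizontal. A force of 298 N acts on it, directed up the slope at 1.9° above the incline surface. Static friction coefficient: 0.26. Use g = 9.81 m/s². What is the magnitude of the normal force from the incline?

N ≈ 2120 N

Axes along / perpendicular to the incline. W sin 14° = 531.6 N down-slope; W cos 14° = 2132 N into the surface.
Perpendicular: N = W cos 14° − P sin 1.9° = 2132 − 9.88 = 2122 N.
Along incline: P cos 1.9° + f = W sin 14° (friction acts up-slope) → f = 531.6 − 297.8 = 233.8 N.
|f| = 233.8 N ≤ μN = 551.8 N, so the stone block is indeed static.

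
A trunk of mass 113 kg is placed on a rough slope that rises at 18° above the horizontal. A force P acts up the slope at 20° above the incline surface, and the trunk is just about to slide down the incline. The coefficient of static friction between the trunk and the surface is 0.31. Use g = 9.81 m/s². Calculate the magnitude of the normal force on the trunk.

On the verge of sliding down the incline, friction equals μN and acts up the slope.
Perpendicular: N + P sin 20° = W cos 18° = 1054 N.
Along incline: P cos 20° + μN = W sin 18° with W sin 18° = 342.6 N.
Solving the pair for P and N: P = 18.87 N, N = 1048 N (and f = μN = 324.8 N).

N ≈ 1050 N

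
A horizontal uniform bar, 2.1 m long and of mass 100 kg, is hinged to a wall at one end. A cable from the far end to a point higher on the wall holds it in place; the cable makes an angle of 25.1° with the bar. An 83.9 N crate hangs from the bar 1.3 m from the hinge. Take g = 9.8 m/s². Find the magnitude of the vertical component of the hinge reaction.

|H_y| ≈ 522 N

Take torques about the hinge: T sin 25.1° · 2.1 = 100×9.8×1.05 + 83.9×1.3 = 1138.1 N·m.
So T = 1138.1 / (0.4242 × 2.1) = 1277.6 N.
ΣF_y = 0: H_y = (100×9.8 + 83.9) − T sin 25.1° = 1063.9 − 541.94 = 521.96 N.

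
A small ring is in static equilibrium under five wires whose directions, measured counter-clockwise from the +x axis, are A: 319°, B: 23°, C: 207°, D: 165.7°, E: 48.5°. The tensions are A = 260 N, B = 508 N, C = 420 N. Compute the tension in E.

Resolve: ΣF_x = 260 cos 319° + 508 cos 23° + 420 cos 207° + T_D cos 165.7° + T_E cos 48.5° = 0.
        ΣF_y = 260 sin 319° + 508 sin 23° + 420 sin 207° + T_D sin 165.7° + T_E sin 48.5° = 0.
The known terms sum to (289.6, -162.8) N, so -0.9690 T_D + 0.6626 T_E = -289.6 and 0.2470 T_D + 0.7490 T_E = 162.8.
Solving simultaneously: T_D = 365.1 N, T_E = 96.90 N.

T_E ≈ 96.9 N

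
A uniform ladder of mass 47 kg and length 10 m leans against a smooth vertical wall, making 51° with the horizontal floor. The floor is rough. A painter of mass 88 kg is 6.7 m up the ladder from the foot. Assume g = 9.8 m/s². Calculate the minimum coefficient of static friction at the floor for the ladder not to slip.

ΣF_y = 0: N_floor = 47×9.8 + 88×9.8 = 1323 N.
Torques about the foot: N_wall · 10 sin 51° = 47×9.8×5 cos 51° + 88×9.8×6.7 cos 51° → N_wall = 654.39 N.
ΣF_x = 0: f_floor = N_wall = 654.39 N.
μ_min = f_floor / N_floor = 654.39 / 1323 = 0.4946.

μ_min ≈ 0.495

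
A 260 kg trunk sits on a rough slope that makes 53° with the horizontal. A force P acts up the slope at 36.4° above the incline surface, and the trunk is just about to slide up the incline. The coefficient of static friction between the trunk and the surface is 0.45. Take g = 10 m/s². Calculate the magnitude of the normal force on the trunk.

On the verge of sliding up the incline, friction equals μN and acts down the slope.
Perpendicular: N + P sin 36.4° = W cos 53° = 1565 N.
Along incline: P cos 36.4° = W sin 53° + μN  with W sin 53° = 2076 N.
Solving the pair for P and N: P = 2594 N, N = 25.4 N (and f = μN = 11.43 N).

N ≈ 25.4 N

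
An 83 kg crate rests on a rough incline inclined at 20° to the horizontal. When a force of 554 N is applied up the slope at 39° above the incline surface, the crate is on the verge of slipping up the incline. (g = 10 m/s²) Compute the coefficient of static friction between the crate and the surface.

μ ≈ 0.340

On the verge of sliding up the incline, friction is at its maximum μN and acts down the slope.
Perpendicular to incline: N = W cos 20° − P sin 39° = 779.9 − 348.6 = 431.3 N.
Along incline: P cos 39° − μN = W sin 20° → μ = −(W sin 20° − P cos 39°) / N = 0.34.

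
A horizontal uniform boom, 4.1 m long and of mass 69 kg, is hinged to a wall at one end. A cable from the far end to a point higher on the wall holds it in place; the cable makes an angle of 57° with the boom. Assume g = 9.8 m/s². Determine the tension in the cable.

T ≈ 403 N

Take torques about the hinge: T sin 57° · 4.1 = 69×9.8×2.05 = 1386.2 N·m.
So T = 1386.2 / (0.8387 × 4.1) = 403.14 N.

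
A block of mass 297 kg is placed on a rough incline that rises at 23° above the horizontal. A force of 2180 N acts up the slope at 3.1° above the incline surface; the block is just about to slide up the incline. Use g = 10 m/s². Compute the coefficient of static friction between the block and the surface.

On the verge of sliding up the incline, friction is at its maximum μN and acts down the slope.
Perpendicular to incline: N = W cos 23° − P sin 3.1° = 2734 − 117.9 = 2616 N.
Along incline: P cos 3.1° − μN = W sin 23° → μ = −(W sin 23° − P cos 3.1°) / N = 0.3885.

μ ≈ 0.389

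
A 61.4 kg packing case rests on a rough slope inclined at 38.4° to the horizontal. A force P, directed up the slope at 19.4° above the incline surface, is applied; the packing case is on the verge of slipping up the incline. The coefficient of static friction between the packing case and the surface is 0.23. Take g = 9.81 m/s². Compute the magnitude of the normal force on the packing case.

On the verge of sliding up the incline, friction equals μN and acts down the slope.
Perpendicular: N + P sin 19.4° = W cos 38.4° = 472 N.
Along incline: P cos 19.4° = W sin 38.4° + μN  with W sin 38.4° = 374.1 N.
Solving the pair for P and N: P = 473.4 N, N = 314.8 N (and f = μN = 72.4 N).

N ≈ 315 N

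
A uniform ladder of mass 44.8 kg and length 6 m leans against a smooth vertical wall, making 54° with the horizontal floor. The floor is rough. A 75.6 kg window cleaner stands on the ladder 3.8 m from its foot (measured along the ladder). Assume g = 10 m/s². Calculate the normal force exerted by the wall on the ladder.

N_wall ≈ 511 N

Torques about the foot: N_wall · 6 sin 54° = 44.8×10×3 cos 54° + 75.6×10×3.8 cos 54° → N_wall = 510.61 N.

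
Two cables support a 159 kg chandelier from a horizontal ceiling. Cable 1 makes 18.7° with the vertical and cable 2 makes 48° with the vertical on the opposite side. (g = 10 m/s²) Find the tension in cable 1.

Angles from the horizontal: cable 1 is 90° − 18.7° = 71.3°, cable 2 is 90° − 48° = 42°.
Weight W = 159 × 10 = 1590 N acts straight down.
Horizontal: T_1 cos 71.3° = T_2 cos 42°  →  T_2 = 0.4314 T_1.
Vertical: T_1 sin 71.3° + T_2 sin 42° = 1590.
Substituting the horizontal relation into the vertical equation gives 1.236 T_1 = 1590, so T_1 = 1287 N.

T_1 ≈ 1290 N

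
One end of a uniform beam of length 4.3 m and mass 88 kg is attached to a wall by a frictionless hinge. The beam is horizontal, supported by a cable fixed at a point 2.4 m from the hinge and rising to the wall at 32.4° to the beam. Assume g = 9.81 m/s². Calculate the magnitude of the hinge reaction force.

Take torques about the hinge: T sin 32.4° · 2.4 = 88×9.81×2.15 = 1856.1 N·m.
So T = 1856.1 / (0.5358 × 2.4) = 1443.3 N.
ΣF_x = 0: H_x = T cos 32.4° = 1218.6 N.
ΣF_y = 0: H_y = (88×9.81) − T sin 32.4° = 863.28 − 773.36 = 89.925 N.
|H| = √(H_x² + H_y²) = √((1218.6)² + (89.925)²) = 1221.9 N.

|H| ≈ 1220 N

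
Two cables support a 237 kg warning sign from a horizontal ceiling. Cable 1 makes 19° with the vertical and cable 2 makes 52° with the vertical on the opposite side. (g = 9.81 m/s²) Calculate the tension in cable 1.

T_1 ≈ 1940 N

Angles from the horizontal: cable 1 is 90° − 19° = 71°, cable 2 is 90° − 52° = 38°.
Weight W = 237 × 9.81 = 2325 N acts straight down.
Horizontal: T_1 cos 71° = T_2 cos 38°  →  T_2 = 0.4132 T_1.
Vertical: T_1 sin 71° + T_2 sin 38° = 2325.
Substituting the horizontal relation into the vertical equation gives 1.2 T_1 = 2325, so T_1 = 1938 N.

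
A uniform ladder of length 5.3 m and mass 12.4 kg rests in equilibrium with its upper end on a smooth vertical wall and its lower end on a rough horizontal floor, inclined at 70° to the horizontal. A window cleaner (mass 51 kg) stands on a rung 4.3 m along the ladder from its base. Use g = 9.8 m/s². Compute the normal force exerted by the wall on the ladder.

Torques about the foot: N_wall · 5.3 sin 70° = 12.4×9.8×2.65 cos 70° + 51×9.8×4.3 cos 70° → N_wall = 169.7 N.

N_wall ≈ 170 N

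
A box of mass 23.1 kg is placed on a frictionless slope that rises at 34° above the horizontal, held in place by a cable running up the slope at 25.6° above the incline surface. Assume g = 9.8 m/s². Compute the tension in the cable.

T ≈ 140 N

Take axes along and perpendicular to the incline. Weight components: W sin 34° = 126.6 N down-slope, W cos 34° = 187.7 N into the surface.
Along incline: T cos 25.6° = W sin 34° → T = 140.4 N.
Perpendicular: N = W cos 34° − T sin 25.6° = 127 N.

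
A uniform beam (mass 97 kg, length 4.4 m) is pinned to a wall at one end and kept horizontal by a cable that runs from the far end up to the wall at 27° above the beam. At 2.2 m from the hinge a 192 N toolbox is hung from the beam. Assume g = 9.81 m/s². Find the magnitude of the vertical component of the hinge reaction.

|H_y| ≈ 572 N

Take torques about the hinge: T sin 27° · 4.4 = 97×9.81×2.2 + 192×2.2 = 2515.9 N·m.
So T = 2515.9 / (0.4540 × 4.4) = 1259.5 N.
ΣF_y = 0: H_y = (97×9.81 + 192) − T sin 27° = 1143.6 − 571.79 = 571.79 N.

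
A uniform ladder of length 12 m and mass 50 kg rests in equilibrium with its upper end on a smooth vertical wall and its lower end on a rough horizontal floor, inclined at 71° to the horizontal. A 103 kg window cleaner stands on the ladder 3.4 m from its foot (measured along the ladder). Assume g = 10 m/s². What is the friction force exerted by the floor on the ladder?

f ≈ 187 N

Torques about the foot: N_wall · 12 sin 71° = 50×10×6 cos 71° + 103×10×3.4 cos 71° → N_wall = 186.57 N.
ΣF_x = 0: f_floor = N_wall = 186.57 N.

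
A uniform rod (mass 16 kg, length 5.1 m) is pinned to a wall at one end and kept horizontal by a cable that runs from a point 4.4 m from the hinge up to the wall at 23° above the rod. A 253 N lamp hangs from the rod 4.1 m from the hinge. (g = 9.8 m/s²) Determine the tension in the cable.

Take torques about the hinge: T sin 23° · 4.4 = 16×9.8×2.55 + 253×4.1 = 1437.1 N·m.
So T = 1437.1 / (0.3907 × 4.4) = 835.93 N.

T ≈ 836 N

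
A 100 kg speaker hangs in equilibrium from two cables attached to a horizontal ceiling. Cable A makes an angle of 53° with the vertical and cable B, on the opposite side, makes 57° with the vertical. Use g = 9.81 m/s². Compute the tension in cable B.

Angles from the horizontal: cable A is 90° − 53° = 37°, cable B is 90° − 57° = 33°.
Weight W = 100 × 9.81 = 981 N acts straight down.
Horizontal: T_A cos 37° = T_B cos 33°  →  T_A = 1.05 T_B.
Vertical: T_A sin 37° + T_B sin 33° = 981.
Substituting the horizontal relation into the vertical equation gives 1.177 T_B = 981, so T_B = 833.7 N.

T_B ≈ 834 N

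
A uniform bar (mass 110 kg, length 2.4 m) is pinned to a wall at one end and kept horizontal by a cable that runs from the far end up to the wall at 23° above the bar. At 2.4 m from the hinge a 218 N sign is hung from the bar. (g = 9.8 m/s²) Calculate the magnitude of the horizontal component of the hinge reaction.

Take torques about the hinge: T sin 23° · 2.4 = 110×9.8×1.2 + 218×2.4 = 1816.8 N·m.
So T = 1816.8 / (0.3907 × 2.4) = 1937.4 N.
ΣF_x = 0: H_x = T cos 23° = 1783.4 N.

H_x ≈ 1780 N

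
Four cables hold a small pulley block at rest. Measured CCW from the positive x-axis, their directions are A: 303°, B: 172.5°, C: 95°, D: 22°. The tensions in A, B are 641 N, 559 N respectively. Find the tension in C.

T_C ≈ 370 N

Resolve: ΣF_x = 641 cos 303° + 559 cos 172.5° + T_C cos 95° + T_D cos 22° = 0.
        ΣF_y = 641 sin 303° + 559 sin 172.5° + T_C sin 95° + T_D sin 22° = 0.
The known terms sum to (-205.1, -464.6) N, so -0.0872 T_C + 0.9272 T_D = 205.1 and 0.9962 T_C + 0.3746 T_D = 464.6.
Solving simultaneously: T_C = 370.1 N, T_D = 256 N.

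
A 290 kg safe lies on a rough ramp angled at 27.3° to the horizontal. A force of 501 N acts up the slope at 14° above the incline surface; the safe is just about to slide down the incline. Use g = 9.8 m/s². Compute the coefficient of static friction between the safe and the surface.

On the verge of sliding down the incline, friction is at its maximum μN and acts up the slope.
Perpendicular to incline: N = W cos 27.3° − P sin 14° = 2525 − 121.2 = 2404 N.
Along incline: P cos 14° + μN = W sin 27.3° → μ = (W sin 27.3° − P cos 14°) / N = 0.34.

μ ≈ 0.340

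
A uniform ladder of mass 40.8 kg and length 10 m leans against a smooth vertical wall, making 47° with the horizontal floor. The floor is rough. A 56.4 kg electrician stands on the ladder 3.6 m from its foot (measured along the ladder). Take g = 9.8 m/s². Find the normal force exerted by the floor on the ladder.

N_floor ≈ 953 N

ΣF_y = 0: N_floor = 40.8×9.8 + 56.4×9.8 = 952.56 N.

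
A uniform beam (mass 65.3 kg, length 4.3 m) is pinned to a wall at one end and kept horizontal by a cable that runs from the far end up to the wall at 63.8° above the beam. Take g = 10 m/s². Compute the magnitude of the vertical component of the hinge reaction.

|H_y| ≈ 326 N

Take torques about the hinge: T sin 63.8° · 4.3 = 65.3×10×2.15 = 1404 N·m.
So T = 1404 / (0.8973 × 4.3) = 363.89 N.
ΣF_y = 0: H_y = (65.3×10) − T sin 63.8° = 653 − 326.5 = 326.5 N.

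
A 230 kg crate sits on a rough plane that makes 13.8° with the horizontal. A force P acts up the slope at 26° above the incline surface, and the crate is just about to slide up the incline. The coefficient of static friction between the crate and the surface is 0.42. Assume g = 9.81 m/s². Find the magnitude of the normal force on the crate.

On the verge of sliding up the incline, friction equals μN and acts down the slope.
Perpendicular: N + P sin 26° = W cos 13.8° = 2191 N.
Along incline: P cos 26° = W sin 13.8° + μN  with W sin 13.8° = 538.2 N.
Solving the pair for P and N: P = 1347 N, N = 1601 N (and f = μN = 672.3 N).

N ≈ 1600 N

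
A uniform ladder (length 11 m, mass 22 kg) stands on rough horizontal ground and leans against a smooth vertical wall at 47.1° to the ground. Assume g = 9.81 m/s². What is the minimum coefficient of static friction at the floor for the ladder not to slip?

μ_min ≈ 0.465

ΣF_y = 0: N_floor = 22×9.81 = 215.82 N.
Torques about the foot: N_wall · 11 sin 47.1° = 22×9.81×5.5 cos 47.1° → N_wall = 100.28 N.
ΣF_x = 0: f_floor = N_wall = 100.28 N.
μ_min = f_floor / N_floor = 100.28 / 215.82 = 0.4646.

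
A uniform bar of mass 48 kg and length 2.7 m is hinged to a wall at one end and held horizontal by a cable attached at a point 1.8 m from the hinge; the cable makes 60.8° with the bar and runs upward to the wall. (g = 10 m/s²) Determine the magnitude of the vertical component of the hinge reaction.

|H_y| ≈ 120 N

Take torques about the hinge: T sin 60.8° · 1.8 = 48×10×1.35 = 648 N·m.
So T = 648 / (0.8729 × 1.8) = 412.41 N.
ΣF_y = 0: H_y = (48×10) − T sin 60.8° = 480 − 360 = 120 N.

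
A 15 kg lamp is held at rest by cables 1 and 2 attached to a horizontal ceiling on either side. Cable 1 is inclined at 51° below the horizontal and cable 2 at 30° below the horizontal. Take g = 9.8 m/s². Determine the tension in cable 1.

Weight W = 15 × 9.8 = 147 N acts straight down.
Horizontal: T_1 cos 51° = T_2 cos 30°  →  T_2 = 0.7267 T_1.
Vertical: T_1 sin 51° + T_2 sin 30° = 147.
Substituting the horizontal relation into the vertical equation gives 1.14 T_1 = 147, so T_1 = 128.9 N.

T_1 ≈ 129 N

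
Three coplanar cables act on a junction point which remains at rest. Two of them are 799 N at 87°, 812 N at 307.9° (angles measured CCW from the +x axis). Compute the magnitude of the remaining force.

F ≈ 563 N

Sum the known components: ΣF_x = 540.6 N, ΣF_y = 157.2 N.
For equilibrium the remaining force must supply (−ΣF_x, −ΣF_y) = (-540.6, -157.2) N.
Magnitude = √((-540.6)² + (-157.2)²) = 563 N; direction = atan2(-157.2, -540.6) = 196.2°.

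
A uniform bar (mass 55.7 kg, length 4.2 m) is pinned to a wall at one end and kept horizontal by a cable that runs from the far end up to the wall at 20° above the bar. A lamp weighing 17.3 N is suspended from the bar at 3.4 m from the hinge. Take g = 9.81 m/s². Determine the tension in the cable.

Take torques about the hinge: T sin 20° · 4.2 = 55.7×9.81×2.1 + 17.3×3.4 = 1206.3 N·m.
So T = 1206.3 / (0.3420 × 4.2) = 839.76 N.

T ≈ 840 N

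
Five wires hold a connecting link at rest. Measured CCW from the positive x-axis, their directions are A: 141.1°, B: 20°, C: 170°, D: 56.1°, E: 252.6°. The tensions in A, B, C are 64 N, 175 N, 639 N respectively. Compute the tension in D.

Resolve: ΣF_x = 64 cos 141.1° + 175 cos 20° + 639 cos 170° + T_D cos 56.1° + T_E cos 252.6° = 0.
        ΣF_y = 64 sin 141.1° + 175 sin 20° + 639 sin 170° + T_D sin 56.1° + T_E sin 252.6° = 0.
The known terms sum to (-514.7, 211) N, so 0.5577 T_D − 0.2990 T_E = 514.7 and 0.8300 T_D − 0.9542 T_E = -211.
Solving simultaneously: T_D = 1951 N, T_E = 1918 N.

T_D ≈ 1950 N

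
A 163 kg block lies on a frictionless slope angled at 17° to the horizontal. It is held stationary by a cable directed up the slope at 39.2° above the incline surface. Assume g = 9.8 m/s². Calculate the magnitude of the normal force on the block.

Take axes along and perpendicular to the incline. Weight components: W sin 17° = 467 N down-slope, W cos 17° = 1528 N into the surface.
Along incline: T cos 39.2° = W sin 17° → T = 602.7 N.
Perpendicular: N = W cos 17° − T sin 39.2° = 1147 N.

N ≈ 1150 N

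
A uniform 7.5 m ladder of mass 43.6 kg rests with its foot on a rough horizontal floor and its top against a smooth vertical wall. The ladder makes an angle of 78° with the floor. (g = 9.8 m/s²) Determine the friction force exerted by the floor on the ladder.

Torques about the foot: N_wall · 7.5 sin 78° = 43.6×9.8×3.75 cos 78° → N_wall = 45.411 N.
ΣF_x = 0: f_floor = N_wall = 45.411 N.

f ≈ 45.4 N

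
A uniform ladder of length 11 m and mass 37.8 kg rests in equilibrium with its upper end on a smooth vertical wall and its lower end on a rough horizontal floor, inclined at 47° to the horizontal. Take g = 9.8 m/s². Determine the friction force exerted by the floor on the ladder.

Torques about the foot: N_wall · 11 sin 47° = 37.8×9.8×5.5 cos 47° → N_wall = 172.72 N.
ΣF_x = 0: f_floor = N_wall = 172.72 N.

f ≈ 173 N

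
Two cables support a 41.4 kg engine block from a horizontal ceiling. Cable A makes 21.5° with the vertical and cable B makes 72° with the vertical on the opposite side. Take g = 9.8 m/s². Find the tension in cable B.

T_B ≈ 149 N

Angles from the horizontal: cable A is 90° − 21.5° = 68.5°, cable B is 90° − 72° = 18°.
Weight W = 41.4 × 9.8 = 405.7 N acts straight down.
Horizontal: T_A cos 68.5° = T_B cos 18°  →  T_A = 2.595 T_B.
Vertical: T_A sin 68.5° + T_B sin 18° = 405.7.
Substituting the horizontal relation into the vertical equation gives 2.723 T_B = 405.7, so T_B = 149 N.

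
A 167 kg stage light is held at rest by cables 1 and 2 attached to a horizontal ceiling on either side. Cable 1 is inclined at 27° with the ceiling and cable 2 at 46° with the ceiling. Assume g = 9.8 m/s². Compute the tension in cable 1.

Weight W = 167 × 9.8 = 1637 N acts straight down.
Horizontal: T_1 cos 27° = T_2 cos 46°  →  T_2 = 1.283 T_1.
Vertical: T_1 sin 27° + T_2 sin 46° = 1637.
Substituting the horizontal relation into the vertical equation gives 1.377 T_1 = 1637, so T_1 = 1189 N.

T_1 ≈ 1190 N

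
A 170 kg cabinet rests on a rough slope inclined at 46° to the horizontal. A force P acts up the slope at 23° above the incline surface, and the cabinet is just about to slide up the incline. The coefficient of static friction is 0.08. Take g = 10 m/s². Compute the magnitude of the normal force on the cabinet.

On the verge of sliding up the incline, friction equals μN and acts down the slope.
Perpendicular: N + P sin 23° = W cos 46° = 1181 N.
Along incline: P cos 23° = W sin 46° + μN  with W sin 46° = 1223 N.
Solving the pair for P and N: P = 1384 N, N = 640.1 N (and f = μN = 51.21 N).

N ≈ 640 N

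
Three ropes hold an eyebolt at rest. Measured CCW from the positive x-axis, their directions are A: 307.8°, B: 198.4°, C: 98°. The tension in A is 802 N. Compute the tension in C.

Resolve: ΣF_x = 802 cos 307.8° + T_B cos 198.4° + T_C cos 98° = 0.
        ΣF_y = 802 sin 307.8° + T_B sin 198.4° + T_C sin 98° = 0.
The known terms sum to (491.6, -633.7) N, so -0.9489 T_B − 0.1392 T_C = -491.6 and -0.3156 T_B + 0.9903 T_C = 633.7.
Solving simultaneously: T_B = 405.2 N, T_C = 769.1 N.

T_C ≈ 769 N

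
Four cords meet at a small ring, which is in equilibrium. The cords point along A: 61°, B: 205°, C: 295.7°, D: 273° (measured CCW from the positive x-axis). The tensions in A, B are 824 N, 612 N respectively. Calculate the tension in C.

T_C ≈ 339 N

Resolve: ΣF_x = 824 cos 61° + 612 cos 205° + T_C cos 295.7° + T_D cos 273° = 0.
        ΣF_y = 824 sin 61° + 612 sin 205° + T_C sin 295.7° + T_D sin 273° = 0.
The known terms sum to (-155.2, 462) N, so 0.4337 T_C + 0.0523 T_D = 155.2 and -0.9011 T_C − 0.9986 T_D = -462.
Solving simultaneously: T_C = 338.9 N, T_D = 156.9 N.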